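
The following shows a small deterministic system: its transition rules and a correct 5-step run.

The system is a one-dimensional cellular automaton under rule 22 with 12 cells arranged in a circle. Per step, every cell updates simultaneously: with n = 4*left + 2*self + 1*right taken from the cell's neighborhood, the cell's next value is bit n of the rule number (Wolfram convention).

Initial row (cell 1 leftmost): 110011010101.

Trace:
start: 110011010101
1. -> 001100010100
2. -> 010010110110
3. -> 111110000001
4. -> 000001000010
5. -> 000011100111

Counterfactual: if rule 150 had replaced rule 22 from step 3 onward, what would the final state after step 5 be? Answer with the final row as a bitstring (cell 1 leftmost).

(re-executing steps 3..5 under rule 150; state before step 3: 010010110110)
3. -> 111110000001
4. -> 111101000010
5. -> 011001100110

011001100110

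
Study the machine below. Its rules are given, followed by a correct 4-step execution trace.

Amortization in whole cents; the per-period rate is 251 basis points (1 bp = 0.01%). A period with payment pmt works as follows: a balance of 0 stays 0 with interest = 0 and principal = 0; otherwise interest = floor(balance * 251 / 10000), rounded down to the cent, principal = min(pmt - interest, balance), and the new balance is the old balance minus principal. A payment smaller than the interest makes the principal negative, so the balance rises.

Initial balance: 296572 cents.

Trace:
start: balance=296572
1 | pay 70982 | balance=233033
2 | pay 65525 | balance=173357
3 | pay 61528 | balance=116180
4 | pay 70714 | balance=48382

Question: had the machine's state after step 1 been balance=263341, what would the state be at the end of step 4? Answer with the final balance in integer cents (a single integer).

81029

state after step 1 := balance=263341
2 | pay 65525 | balance=204425
3 | pay 61528 | balance=148028
4 | pay 70714 | balance=81029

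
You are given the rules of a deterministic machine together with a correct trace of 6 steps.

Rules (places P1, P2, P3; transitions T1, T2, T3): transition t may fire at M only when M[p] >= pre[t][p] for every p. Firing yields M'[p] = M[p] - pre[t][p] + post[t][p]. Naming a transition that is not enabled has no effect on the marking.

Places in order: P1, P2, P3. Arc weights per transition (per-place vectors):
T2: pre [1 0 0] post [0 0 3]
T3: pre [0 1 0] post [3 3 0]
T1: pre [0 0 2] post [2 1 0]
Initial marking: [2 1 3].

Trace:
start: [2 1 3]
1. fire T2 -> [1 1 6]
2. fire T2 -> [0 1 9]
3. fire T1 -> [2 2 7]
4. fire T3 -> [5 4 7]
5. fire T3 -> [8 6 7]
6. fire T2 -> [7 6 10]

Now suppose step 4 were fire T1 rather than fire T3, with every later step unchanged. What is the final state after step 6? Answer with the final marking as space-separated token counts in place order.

(re-executing from step 4 with the substitution; state before step 4: [2 2 7])
4. fire T1 -> [4 3 5]
5. fire T3 -> [7 5 5]
6. fire T2 -> [6 5 8]

6 5 8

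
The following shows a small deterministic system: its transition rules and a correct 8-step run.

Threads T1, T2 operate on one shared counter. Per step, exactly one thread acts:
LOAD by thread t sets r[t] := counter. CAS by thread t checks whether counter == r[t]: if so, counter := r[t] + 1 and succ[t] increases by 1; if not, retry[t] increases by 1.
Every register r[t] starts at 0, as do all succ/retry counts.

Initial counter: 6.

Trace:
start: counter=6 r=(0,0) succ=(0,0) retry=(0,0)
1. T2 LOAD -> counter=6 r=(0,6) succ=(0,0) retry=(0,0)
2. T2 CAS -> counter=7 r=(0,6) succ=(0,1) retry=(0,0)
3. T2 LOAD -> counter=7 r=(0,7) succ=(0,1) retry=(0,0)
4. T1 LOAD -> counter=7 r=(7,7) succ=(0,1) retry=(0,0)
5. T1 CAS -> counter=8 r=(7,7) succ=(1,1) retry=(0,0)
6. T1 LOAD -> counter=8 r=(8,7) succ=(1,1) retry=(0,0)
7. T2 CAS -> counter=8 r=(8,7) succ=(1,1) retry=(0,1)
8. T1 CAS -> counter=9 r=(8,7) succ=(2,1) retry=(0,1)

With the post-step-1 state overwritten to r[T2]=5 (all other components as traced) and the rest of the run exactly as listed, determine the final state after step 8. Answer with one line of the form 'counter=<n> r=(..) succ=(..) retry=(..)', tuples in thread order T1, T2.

counter=8 r=(7,6) succ=(2,0) retry=(0,2)

state after step 1 := counter=6 r=(0,5) succ=(0,0) retry=(0,0)
2. T2 CAS -> counter=6 r=(0,5) succ=(0,0) retry=(0,1)
3. T2 LOAD -> counter=6 r=(0,6) succ=(0,0) retry=(0,1)
4. T1 LOAD -> counter=6 r=(6,6) succ=(0,0) retry=(0,1)
5. T1 CAS -> counter=7 r=(6,6) succ=(1,0) retry=(0,1)
6. T1 LOAD -> counter=7 r=(7,6) succ=(1,0) retry=(0,1)
7. T2 CAS -> counter=7 r=(7,6) succ=(1,0) retry=(0,2)
8. T1 CAS -> counter=8 r=(7,6) succ=(2,0) retry=(0,2)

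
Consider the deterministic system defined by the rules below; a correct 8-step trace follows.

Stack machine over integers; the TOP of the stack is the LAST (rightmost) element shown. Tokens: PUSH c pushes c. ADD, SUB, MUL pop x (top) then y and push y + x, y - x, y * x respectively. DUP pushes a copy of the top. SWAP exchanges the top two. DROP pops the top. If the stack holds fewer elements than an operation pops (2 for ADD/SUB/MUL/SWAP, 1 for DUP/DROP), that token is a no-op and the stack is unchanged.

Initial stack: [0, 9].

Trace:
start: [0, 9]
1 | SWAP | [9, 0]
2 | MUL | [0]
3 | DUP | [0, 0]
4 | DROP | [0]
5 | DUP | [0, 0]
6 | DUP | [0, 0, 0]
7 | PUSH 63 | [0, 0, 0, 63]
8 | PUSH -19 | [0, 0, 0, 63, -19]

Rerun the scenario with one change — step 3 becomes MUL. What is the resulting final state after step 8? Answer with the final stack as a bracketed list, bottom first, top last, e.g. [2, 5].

[63, -19]

(re-executing from step 3 with the substitution; state before step 3: [0])
3 | MUL | [0]
4 | DROP | []
5 | DUP | []
6 | DUP | []
7 | PUSH 63 | [63]
8 | PUSH -19 | [63, -19]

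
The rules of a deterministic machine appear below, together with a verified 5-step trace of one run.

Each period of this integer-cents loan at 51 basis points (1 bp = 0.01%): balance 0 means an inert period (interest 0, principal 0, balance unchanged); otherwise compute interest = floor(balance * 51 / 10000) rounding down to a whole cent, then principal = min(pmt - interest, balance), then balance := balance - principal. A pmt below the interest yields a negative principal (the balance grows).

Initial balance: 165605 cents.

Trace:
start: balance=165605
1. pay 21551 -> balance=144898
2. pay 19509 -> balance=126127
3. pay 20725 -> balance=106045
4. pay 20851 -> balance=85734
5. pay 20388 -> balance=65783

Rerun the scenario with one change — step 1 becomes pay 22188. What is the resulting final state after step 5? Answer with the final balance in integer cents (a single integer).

(re-executing from step 1 with the substitution; state before step 1: balance=165605)
1. pay 22188 -> balance=144261
2. pay 19509 -> balance=125487
3. pay 20725 -> balance=105401
4. pay 20851 -> balance=85087
5. pay 20388 -> balance=65132

65132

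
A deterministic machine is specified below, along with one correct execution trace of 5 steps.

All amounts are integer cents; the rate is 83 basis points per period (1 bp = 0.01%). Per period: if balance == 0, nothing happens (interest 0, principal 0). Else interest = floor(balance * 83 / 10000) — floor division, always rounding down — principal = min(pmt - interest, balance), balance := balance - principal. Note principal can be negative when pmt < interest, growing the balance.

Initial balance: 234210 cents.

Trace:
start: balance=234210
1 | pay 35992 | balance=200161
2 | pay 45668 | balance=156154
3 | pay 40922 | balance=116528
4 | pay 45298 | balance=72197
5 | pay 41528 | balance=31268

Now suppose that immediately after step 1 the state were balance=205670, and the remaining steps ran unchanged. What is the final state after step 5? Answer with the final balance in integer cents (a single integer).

state after step 1 := balance=205670
2 | pay 45668 | balance=161709
3 | pay 40922 | balance=122129
4 | pay 45298 | balance=77844
5 | pay 41528 | balance=36962

36962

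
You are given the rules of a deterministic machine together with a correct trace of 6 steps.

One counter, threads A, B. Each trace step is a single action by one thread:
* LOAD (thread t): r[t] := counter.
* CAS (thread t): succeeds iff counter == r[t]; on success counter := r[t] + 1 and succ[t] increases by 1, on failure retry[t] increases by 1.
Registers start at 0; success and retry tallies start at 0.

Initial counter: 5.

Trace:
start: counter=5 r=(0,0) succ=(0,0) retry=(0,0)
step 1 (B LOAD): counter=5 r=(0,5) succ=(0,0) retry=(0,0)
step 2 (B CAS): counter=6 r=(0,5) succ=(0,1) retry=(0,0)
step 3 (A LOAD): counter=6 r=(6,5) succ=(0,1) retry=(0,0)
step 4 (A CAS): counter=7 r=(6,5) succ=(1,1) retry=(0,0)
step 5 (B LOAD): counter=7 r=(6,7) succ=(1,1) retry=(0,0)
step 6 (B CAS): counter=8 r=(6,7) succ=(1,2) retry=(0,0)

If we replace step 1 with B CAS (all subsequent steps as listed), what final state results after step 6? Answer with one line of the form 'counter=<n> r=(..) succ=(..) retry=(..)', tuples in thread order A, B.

counter=7 r=(5,6) succ=(1,1) retry=(0,2)

(re-executing from step 1 with the substitution; state before step 1: counter=5 r=(0,0) succ=(0,0) retry=(0,0))
step 1 (B CAS): counter=5 r=(0,0) succ=(0,0) retry=(0,1)
step 2 (B CAS): counter=5 r=(0,0) succ=(0,0) retry=(0,2)
step 3 (A LOAD): counter=5 r=(5,0) succ=(0,0) retry=(0,2)
step 4 (A CAS): counter=6 r=(5,0) succ=(1,0) retry=(0,2)
step 5 (B LOAD): counter=6 r=(5,6) succ=(1,0) retry=(0,2)
step 6 (B CAS): counter=7 r=(5,6) succ=(1,1) retry=(0,2)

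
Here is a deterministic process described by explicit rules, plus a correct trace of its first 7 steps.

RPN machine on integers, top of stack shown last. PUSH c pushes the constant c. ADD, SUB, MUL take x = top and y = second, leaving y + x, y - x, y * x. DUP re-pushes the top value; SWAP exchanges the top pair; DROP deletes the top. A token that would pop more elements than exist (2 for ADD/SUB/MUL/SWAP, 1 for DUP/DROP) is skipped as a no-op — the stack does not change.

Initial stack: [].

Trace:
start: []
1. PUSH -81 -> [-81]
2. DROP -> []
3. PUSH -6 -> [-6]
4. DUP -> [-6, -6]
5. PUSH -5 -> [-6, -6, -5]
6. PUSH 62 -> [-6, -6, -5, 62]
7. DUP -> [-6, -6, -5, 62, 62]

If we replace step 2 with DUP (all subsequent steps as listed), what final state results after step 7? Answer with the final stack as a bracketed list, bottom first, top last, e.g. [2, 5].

[-81, -81, -6, -6, -5, 62, 62]

(re-executing from step 2 with the substitution; state before step 2: [-81])
2. DUP -> [-81, -81]
3. PUSH -6 -> [-81, -81, -6]
4. DUP -> [-81, -81, -6, -6]
5. PUSH -5 -> [-81, -81, -6, -6, -5]
6. PUSH 62 -> [-81, -81, -6, -6, -5, 62]
7. DUP -> [-81, -81, -6, -6, -5, 62, 62]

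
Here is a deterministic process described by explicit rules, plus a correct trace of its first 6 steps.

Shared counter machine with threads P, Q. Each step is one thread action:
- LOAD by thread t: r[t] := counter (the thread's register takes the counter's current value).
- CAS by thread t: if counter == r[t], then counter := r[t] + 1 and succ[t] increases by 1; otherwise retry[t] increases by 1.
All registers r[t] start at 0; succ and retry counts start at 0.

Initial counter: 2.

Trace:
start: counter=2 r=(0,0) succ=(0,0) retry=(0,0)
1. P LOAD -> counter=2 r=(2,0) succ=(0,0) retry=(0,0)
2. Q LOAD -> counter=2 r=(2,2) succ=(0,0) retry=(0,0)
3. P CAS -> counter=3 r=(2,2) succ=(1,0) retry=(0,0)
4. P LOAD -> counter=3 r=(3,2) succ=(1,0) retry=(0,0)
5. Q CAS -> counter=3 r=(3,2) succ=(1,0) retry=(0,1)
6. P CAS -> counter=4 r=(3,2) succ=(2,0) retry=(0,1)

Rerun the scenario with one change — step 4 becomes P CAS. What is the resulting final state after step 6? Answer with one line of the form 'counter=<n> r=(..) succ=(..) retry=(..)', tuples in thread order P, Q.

(re-executing from step 4 with the substitution; state before step 4: counter=3 r=(2,2) succ=(1,0) retry=(0,0))
4. P CAS -> counter=3 r=(2,2) succ=(1,0) retry=(1,0)
5. Q CAS -> counter=3 r=(2,2) succ=(1,0) retry=(1,1)
6. P CAS -> counter=3 r=(2,2) succ=(1,0) retry=(2,1)

counter=3 r=(2,2) succ=(1,0) retry=(2,1)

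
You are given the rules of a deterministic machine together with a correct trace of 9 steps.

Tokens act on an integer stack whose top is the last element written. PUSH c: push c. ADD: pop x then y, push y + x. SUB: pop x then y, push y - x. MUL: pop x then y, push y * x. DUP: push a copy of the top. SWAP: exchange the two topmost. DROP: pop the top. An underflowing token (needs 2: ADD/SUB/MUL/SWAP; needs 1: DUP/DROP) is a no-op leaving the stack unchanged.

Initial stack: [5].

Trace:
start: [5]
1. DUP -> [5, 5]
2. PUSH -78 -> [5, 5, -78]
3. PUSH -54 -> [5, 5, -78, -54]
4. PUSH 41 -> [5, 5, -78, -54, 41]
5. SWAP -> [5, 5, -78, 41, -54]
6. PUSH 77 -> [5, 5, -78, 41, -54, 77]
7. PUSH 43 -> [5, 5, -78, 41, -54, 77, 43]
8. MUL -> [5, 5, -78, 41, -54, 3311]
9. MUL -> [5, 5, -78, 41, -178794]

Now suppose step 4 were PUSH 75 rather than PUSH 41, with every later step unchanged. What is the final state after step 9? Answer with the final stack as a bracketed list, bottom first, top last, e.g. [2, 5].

(re-executing from step 4 with the substitution; state before step 4: [5, 5, -78, -54])
4. PUSH 75 -> [5, 5, -78, -54, 75]
5. SWAP -> [5, 5, -78, 75, -54]
6. PUSH 77 -> [5, 5, -78, 75, -54, 77]
7. PUSH 43 -> [5, 5, -78, 75, -54, 77, 43]
8. MUL -> [5, 5, -78, 75, -54, 3311]
9. MUL -> [5, 5, -78, 75, -178794]

[5, 5, -78, 75, -178794]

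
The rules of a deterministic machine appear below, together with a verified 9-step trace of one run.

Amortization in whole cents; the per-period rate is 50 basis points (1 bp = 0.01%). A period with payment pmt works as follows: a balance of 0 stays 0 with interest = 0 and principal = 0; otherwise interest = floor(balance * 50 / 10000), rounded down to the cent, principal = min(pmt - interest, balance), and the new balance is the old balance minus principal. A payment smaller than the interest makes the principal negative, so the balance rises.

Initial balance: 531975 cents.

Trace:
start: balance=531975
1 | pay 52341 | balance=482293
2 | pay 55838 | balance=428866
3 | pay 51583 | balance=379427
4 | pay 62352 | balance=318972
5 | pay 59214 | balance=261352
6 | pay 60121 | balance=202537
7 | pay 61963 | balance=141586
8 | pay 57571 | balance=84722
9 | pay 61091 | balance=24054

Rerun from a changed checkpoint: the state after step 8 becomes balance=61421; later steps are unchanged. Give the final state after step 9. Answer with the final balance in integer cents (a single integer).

637

state after step 8 := balance=61421
9 | pay 61091 | balance=637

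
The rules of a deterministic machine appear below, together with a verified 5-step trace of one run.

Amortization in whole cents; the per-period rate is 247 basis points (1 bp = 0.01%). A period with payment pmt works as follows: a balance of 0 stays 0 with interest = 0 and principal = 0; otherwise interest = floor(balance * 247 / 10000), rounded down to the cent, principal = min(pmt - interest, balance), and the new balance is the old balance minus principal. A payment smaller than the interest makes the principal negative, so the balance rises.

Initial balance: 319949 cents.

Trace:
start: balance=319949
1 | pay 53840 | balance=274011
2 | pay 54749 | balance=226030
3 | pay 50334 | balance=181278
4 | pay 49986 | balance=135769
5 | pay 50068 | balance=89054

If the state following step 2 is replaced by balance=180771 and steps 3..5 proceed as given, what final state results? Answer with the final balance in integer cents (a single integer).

state after step 2 := balance=180771
3 | pay 50334 | balance=134902
4 | pay 49986 | balance=88248
5 | pay 50068 | balance=40359

40359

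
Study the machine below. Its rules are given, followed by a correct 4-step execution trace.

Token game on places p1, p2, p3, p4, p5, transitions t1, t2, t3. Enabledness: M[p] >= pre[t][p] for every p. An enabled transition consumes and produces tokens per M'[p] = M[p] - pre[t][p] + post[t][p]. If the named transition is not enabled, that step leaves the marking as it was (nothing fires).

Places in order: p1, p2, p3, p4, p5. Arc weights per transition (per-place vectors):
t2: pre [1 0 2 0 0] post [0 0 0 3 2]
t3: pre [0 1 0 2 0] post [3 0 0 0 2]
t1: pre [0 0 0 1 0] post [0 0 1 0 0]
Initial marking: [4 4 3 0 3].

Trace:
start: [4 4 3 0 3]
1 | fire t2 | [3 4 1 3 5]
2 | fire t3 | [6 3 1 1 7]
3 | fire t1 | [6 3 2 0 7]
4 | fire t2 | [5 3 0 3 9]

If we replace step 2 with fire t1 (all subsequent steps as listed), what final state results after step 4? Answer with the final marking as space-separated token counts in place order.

(re-executing from step 2 with the substitution; state before step 2: [3 4 1 3 5])
2 | fire t1 | [3 4 2 2 5]
3 | fire t1 | [3 4 3 1 5]
4 | fire t2 | [2 4 1 4 7]

2 4 1 4 7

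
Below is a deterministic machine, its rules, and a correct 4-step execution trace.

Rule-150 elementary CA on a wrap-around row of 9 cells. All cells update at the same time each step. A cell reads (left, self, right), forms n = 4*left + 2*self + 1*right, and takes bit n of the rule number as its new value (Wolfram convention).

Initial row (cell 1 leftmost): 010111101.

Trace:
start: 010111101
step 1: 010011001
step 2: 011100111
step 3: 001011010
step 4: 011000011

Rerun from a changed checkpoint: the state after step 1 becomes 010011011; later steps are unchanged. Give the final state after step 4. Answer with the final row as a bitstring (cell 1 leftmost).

state after step 1 := 010011011
step 2: 011100000
step 3: 101010000
step 4: 101011001

101011001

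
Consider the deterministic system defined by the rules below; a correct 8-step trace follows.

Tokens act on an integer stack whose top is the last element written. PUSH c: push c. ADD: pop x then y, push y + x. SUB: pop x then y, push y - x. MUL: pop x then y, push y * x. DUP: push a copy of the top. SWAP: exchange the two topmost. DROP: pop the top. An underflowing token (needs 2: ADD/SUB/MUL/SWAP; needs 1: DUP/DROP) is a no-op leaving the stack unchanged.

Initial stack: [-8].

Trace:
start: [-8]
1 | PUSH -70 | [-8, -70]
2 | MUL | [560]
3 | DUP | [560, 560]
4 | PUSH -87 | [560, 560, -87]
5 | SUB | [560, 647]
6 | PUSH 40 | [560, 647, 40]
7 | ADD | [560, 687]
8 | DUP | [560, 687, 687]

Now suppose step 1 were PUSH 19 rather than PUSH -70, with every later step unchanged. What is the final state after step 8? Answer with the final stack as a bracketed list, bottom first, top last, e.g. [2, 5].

(re-executing from step 1 with the substitution; state before step 1: [-8])
1 | PUSH 19 | [-8, 19]
2 | MUL | [-152]
3 | DUP | [-152, -152]
4 | PUSH -87 | [-152, -152, -87]
5 | SUB | [-152, -65]
6 | PUSH 40 | [-152, -65, 40]
7 | ADD | [-152, -25]
8 | DUP | [-152, -25, -25]

[-152, -25, -25]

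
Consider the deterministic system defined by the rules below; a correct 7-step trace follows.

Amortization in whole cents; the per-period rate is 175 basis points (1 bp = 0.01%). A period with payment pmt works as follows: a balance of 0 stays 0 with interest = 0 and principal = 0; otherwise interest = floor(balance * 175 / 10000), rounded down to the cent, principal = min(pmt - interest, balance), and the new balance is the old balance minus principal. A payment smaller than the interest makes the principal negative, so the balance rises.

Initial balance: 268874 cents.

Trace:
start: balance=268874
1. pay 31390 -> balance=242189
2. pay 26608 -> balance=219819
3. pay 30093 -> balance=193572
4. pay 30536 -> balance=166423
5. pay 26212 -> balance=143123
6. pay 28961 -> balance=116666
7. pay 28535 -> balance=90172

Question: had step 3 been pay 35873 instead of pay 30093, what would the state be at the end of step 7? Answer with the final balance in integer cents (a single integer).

(re-executing from step 3 with the substitution; state before step 3: balance=219819)
3. pay 35873 -> balance=187792
4. pay 30536 -> balance=160542
5. pay 26212 -> balance=137139
6. pay 28961 -> balance=110577
7. pay 28535 -> balance=83977

83977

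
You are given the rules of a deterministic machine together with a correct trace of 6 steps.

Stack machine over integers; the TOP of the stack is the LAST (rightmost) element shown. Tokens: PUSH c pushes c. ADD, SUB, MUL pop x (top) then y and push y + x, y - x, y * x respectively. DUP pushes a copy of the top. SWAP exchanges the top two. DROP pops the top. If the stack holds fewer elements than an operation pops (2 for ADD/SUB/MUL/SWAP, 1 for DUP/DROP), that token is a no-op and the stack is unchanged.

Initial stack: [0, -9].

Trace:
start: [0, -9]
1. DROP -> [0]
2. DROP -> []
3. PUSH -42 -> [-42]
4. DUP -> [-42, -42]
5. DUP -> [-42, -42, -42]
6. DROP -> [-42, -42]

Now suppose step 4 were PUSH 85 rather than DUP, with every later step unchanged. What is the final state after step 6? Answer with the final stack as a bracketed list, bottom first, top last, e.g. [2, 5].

[-42, 85]

(re-executing from step 4 with the substitution; state before step 4: [-42])
4. PUSH 85 -> [-42, 85]
5. DUP -> [-42, 85, 85]
6. DROP -> [-42, 85]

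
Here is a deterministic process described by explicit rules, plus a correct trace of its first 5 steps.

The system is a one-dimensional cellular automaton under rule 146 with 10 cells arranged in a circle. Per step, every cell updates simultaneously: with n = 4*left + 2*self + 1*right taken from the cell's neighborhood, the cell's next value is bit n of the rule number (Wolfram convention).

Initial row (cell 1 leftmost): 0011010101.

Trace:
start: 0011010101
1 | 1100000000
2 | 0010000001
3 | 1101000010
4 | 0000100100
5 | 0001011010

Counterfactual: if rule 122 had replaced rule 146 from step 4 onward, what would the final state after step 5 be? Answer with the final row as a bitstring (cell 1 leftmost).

0011011011

(re-executing steps 4..5 under rule 122; state before step 4: 1101000010)
4 | 1110100101
5 | 0011011011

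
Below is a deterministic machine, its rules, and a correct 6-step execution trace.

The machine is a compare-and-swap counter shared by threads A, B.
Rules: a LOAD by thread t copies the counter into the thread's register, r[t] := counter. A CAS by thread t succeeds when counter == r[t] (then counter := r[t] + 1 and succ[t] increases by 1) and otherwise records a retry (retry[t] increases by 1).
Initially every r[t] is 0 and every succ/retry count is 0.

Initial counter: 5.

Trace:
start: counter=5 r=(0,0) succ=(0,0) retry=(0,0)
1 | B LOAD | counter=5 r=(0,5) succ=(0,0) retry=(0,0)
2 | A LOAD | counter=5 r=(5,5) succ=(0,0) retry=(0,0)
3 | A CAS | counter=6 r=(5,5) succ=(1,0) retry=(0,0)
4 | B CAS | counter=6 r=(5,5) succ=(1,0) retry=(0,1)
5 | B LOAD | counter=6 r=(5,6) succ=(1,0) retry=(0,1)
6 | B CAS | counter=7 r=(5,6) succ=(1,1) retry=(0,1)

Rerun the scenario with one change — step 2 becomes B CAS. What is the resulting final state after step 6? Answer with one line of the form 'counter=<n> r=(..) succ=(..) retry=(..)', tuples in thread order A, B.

counter=7 r=(0,6) succ=(0,2) retry=(1,1)

(re-executing from step 2 with the substitution; state before step 2: counter=5 r=(0,5) succ=(0,0) retry=(0,0))
2 | B CAS | counter=6 r=(0,5) succ=(0,1) retry=(0,0)
3 | A CAS | counter=6 r=(0,5) succ=(0,1) retry=(1,0)
4 | B CAS | counter=6 r=(0,5) succ=(0,1) retry=(1,1)
5 | B LOAD | counter=6 r=(0,6) succ=(0,1) retry=(1,1)
6 | B CAS | counter=7 r=(0,6) succ=(0,2) retry=(1,1)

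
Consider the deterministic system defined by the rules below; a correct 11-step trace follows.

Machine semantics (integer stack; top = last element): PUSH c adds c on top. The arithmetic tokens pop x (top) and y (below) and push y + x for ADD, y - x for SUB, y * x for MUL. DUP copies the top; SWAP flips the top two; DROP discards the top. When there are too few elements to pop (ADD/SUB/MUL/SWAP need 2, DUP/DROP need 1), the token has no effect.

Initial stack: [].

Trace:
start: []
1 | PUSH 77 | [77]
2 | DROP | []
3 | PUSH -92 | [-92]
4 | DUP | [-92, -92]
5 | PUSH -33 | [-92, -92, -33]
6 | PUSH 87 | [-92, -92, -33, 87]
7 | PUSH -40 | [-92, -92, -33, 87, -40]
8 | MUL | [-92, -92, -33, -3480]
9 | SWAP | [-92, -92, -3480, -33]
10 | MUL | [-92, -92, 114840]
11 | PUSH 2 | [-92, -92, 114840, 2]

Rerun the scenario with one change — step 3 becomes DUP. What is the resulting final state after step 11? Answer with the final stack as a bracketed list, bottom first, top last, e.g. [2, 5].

[114840, 2]

(re-executing from step 3 with the substitution; state before step 3: [])
3 | DUP | []
4 | DUP | []
5 | PUSH -33 | [-33]
6 | PUSH 87 | [-33, 87]
7 | PUSH -40 | [-33, 87, -40]
8 | MUL | [-33, -3480]
9 | SWAP | [-3480, -33]
10 | MUL | [114840]
11 | PUSH 2 | [114840, 2]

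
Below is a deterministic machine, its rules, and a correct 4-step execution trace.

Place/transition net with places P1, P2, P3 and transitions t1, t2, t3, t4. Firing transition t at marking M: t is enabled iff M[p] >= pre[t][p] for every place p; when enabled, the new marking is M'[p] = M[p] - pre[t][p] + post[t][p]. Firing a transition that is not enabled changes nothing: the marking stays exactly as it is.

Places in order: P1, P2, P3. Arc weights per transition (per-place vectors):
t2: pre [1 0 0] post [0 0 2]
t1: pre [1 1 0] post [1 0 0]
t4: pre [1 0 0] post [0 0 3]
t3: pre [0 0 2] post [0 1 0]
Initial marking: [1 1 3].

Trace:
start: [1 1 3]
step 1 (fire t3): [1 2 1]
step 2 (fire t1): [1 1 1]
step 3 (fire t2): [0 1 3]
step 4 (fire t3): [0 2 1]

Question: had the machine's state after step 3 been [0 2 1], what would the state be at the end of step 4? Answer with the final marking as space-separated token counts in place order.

0 2 1

state after step 3 := [0 2 1]
step 4 (fire t3): [0 2 1]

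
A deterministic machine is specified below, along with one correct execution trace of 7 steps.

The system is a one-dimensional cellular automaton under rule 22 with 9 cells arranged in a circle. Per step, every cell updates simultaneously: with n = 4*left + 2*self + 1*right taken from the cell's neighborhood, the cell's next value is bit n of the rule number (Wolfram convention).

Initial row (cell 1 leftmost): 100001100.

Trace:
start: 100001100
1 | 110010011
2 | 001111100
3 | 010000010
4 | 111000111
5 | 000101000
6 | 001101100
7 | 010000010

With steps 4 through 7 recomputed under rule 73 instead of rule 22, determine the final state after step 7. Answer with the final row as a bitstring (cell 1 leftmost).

000111000

(re-executing steps 4..7 under rule 73; state before step 4: 010000010)
4 | 000111000
5 | 110101011
6 | 010000010
7 | 000111000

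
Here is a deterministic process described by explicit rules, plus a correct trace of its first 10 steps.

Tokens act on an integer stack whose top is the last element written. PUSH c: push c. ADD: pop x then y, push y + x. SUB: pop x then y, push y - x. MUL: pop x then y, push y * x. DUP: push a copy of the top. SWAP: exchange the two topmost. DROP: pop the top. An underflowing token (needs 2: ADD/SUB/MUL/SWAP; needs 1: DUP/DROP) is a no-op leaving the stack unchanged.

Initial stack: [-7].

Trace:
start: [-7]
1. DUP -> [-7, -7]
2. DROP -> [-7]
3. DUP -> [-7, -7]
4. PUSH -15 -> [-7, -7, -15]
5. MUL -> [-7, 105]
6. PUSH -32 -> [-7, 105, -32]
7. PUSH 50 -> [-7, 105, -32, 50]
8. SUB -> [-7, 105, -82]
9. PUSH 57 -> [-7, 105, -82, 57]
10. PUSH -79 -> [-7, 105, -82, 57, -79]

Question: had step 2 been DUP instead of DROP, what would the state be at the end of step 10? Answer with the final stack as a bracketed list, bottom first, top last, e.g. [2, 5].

(re-executing from step 2 with the substitution; state before step 2: [-7, -7])
2. DUP -> [-7, -7, -7]
3. DUP -> [-7, -7, -7, -7]
4. PUSH -15 -> [-7, -7, -7, -7, -15]
5. MUL -> [-7, -7, -7, 105]
6. PUSH -32 -> [-7, -7, -7, 105, -32]
7. PUSH 50 -> [-7, -7, -7, 105, -32, 50]
8. SUB -> [-7, -7, -7, 105, -82]
9. PUSH 57 -> [-7, -7, -7, 105, -82, 57]
10. PUSH -79 -> [-7, -7, -7, 105, -82, 57, -79]

[-7, -7, -7, 105, -82, 57, -79]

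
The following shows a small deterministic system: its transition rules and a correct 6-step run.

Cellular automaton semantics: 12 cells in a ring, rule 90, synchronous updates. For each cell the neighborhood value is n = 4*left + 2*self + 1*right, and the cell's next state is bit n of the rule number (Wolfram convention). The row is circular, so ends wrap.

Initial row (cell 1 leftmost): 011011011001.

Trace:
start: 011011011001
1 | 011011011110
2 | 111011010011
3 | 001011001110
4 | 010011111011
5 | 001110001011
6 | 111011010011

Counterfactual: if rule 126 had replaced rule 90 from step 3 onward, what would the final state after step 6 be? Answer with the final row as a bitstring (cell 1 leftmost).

000110001100

(re-executing steps 3..6 under rule 126; state before step 3: 111011010011)
3 | 001111111110
4 | 011000000011
5 | 111100000111
6 | 000110001100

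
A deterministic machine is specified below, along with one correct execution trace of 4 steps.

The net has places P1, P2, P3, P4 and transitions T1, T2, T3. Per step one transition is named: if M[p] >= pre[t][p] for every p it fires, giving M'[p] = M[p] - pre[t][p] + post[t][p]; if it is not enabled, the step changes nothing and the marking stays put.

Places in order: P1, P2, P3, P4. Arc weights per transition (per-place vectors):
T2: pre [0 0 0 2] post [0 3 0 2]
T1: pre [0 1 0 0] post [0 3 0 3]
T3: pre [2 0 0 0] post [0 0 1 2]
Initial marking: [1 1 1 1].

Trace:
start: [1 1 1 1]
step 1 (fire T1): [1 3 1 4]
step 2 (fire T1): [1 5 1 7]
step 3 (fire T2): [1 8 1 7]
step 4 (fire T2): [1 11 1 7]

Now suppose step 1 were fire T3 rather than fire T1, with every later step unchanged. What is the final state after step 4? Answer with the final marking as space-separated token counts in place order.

(re-executing from step 1 with the substitution; state before step 1: [1 1 1 1])
step 1 (fire T3): [1 1 1 1]
step 2 (fire T1): [1 3 1 4]
step 3 (fire T2): [1 6 1 4]
step 4 (fire T2): [1 9 1 4]

1 9 1 4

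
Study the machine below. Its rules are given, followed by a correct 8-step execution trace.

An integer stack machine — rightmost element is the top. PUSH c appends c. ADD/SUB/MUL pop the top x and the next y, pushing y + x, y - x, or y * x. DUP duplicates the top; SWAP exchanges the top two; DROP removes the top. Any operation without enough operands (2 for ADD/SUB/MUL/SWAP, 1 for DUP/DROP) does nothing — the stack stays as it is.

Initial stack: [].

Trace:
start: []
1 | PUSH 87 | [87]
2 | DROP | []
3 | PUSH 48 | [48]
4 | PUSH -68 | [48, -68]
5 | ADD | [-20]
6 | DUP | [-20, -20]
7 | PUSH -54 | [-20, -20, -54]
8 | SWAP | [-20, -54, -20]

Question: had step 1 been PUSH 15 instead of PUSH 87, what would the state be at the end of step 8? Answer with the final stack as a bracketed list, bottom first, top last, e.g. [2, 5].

(re-executing from step 1 with the substitution; state before step 1: [])
1 | PUSH 15 | [15]
2 | DROP | []
3 | PUSH 48 | [48]
4 | PUSH -68 | [48, -68]
5 | ADD | [-20]
6 | DUP | [-20, -20]
7 | PUSH -54 | [-20, -20, -54]
8 | SWAP | [-20, -54, -20]

[-20, -54, -20]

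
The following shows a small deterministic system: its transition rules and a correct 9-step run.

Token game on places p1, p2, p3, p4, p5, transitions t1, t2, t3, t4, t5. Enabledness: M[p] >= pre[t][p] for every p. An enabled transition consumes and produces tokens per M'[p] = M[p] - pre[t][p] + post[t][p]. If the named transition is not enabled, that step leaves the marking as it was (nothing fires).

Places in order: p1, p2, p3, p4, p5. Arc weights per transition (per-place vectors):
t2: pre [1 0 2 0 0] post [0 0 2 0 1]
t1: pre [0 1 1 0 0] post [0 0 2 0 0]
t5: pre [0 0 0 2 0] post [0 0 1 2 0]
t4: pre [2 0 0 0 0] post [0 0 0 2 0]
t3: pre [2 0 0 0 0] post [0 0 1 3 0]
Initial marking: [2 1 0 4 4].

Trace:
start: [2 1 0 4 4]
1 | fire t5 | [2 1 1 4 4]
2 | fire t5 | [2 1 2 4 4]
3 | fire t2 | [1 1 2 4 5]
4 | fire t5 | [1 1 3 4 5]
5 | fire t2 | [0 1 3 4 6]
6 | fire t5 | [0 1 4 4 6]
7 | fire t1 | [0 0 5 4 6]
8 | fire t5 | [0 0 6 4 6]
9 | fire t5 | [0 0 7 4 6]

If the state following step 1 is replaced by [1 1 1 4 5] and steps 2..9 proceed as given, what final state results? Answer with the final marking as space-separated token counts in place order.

0 0 7 4 6

state after step 1 := [1 1 1 4 5]
2 | fire t5 | [1 1 2 4 5]
3 | fire t2 | [0 1 2 4 6]
4 | fire t5 | [0 1 3 4 6]
5 | fire t2 | [0 1 3 4 6]
6 | fire t5 | [0 1 4 4 6]
7 | fire t1 | [0 0 5 4 6]
8 | fire t5 | [0 0 6 4 6]
9 | fire t5 | [0 0 7 4 6]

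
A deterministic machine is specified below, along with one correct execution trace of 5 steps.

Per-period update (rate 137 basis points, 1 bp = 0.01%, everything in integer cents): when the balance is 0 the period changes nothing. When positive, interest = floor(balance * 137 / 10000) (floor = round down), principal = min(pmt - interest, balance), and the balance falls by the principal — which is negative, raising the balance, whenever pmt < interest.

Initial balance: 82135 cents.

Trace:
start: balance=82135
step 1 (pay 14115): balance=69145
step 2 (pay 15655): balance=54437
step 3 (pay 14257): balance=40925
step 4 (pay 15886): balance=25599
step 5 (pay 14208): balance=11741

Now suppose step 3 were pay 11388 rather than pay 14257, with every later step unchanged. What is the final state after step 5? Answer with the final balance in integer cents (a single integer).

14689

(re-executing from step 3 with the substitution; state before step 3: balance=54437)
step 3 (pay 11388): balance=43794
step 4 (pay 15886): balance=28507
step 5 (pay 14208): balance=14689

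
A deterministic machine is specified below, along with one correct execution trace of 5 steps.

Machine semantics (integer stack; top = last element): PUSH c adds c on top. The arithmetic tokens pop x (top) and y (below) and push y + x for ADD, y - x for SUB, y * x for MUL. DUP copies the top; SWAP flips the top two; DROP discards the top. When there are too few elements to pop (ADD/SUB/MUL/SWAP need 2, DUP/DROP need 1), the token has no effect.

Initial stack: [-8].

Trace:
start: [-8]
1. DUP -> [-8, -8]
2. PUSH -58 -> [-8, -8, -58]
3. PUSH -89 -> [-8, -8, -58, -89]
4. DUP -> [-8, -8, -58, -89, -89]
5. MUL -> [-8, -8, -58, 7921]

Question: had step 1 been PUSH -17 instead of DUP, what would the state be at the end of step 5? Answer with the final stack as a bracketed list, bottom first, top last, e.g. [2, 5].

[-8, -17, -58, 7921]

(re-executing from step 1 with the substitution; state before step 1: [-8])
1. PUSH -17 -> [-8, -17]
2. PUSH -58 -> [-8, -17, -58]
3. PUSH -89 -> [-8, -17, -58, -89]
4. DUP -> [-8, -17, -58, -89, -89]
5. MUL -> [-8, -17, -58, 7921]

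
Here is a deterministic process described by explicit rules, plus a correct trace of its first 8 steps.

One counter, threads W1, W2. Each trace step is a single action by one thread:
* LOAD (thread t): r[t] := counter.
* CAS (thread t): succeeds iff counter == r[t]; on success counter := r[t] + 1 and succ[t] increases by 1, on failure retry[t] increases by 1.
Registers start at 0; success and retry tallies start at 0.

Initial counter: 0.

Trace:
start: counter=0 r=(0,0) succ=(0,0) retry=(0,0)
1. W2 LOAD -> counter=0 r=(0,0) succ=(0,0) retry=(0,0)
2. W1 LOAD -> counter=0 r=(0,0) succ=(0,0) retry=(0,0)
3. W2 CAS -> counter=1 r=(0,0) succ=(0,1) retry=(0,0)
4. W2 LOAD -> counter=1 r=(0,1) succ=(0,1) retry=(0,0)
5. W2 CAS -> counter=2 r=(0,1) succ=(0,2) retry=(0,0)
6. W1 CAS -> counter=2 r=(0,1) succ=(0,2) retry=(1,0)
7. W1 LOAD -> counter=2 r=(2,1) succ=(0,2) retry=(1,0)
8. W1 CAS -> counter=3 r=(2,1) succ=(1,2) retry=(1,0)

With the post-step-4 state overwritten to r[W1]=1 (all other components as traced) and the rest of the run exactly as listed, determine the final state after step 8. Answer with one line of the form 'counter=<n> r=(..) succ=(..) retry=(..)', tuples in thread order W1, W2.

state after step 4 := counter=1 r=(1,1) succ=(0,1) retry=(0,0)
5. W2 CAS -> counter=2 r=(1,1) succ=(0,2) retry=(0,0)
6. W1 CAS -> counter=2 r=(1,1) succ=(0,2) retry=(1,0)
7. W1 LOAD -> counter=2 r=(2,1) succ=(0,2) retry=(1,0)
8. W1 CAS -> counter=3 r=(2,1) succ=(1,2) retry=(1,0)

counter=3 r=(2,1) succ=(1,2) retry=(1,0)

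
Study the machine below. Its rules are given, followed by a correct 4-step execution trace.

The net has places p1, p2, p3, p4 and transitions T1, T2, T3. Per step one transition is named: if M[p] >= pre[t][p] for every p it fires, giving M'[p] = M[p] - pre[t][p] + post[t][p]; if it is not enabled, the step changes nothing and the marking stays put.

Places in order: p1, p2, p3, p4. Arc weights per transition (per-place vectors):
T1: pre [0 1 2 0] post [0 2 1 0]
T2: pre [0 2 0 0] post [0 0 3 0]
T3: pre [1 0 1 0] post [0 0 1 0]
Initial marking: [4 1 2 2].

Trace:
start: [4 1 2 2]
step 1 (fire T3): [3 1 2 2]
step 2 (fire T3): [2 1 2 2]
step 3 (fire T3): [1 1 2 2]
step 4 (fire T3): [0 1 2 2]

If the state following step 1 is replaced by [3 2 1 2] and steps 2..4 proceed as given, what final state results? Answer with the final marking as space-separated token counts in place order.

0 2 1 2

state after step 1 := [3 2 1 2]
step 2 (fire T3): [2 2 1 2]
step 3 (fire T3): [1 2 1 2]
step 4 (fire T3): [0 2 1 2]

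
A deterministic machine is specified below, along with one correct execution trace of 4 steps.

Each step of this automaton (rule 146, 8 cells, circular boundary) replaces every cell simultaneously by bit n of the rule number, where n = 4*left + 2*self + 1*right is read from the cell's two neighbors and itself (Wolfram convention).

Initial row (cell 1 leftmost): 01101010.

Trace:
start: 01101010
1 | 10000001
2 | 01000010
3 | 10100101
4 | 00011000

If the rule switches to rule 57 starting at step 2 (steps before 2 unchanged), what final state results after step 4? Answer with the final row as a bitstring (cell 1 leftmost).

(re-executing steps 2..4 under rule 57; state before step 2: 10000001)
2 | 01111101
3 | 11000010
4 | 10111001

10111001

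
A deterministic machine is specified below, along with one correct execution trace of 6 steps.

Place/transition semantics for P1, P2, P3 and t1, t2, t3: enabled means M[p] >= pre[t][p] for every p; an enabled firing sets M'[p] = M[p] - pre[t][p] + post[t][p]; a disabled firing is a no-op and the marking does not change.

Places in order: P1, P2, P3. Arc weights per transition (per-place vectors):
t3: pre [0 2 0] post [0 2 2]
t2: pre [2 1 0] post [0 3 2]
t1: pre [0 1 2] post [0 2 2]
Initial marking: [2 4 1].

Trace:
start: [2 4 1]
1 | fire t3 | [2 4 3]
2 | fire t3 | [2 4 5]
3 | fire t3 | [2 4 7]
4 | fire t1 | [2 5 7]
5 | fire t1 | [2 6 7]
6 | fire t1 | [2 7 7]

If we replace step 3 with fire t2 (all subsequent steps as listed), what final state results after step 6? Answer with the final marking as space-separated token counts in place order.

0 9 7

(re-executing from step 3 with the substitution; state before step 3: [2 4 5])
3 | fire t2 | [0 6 7]
4 | fire t1 | [0 7 7]
5 | fire t1 | [0 8 7]
6 | fire t1 | [0 9 7]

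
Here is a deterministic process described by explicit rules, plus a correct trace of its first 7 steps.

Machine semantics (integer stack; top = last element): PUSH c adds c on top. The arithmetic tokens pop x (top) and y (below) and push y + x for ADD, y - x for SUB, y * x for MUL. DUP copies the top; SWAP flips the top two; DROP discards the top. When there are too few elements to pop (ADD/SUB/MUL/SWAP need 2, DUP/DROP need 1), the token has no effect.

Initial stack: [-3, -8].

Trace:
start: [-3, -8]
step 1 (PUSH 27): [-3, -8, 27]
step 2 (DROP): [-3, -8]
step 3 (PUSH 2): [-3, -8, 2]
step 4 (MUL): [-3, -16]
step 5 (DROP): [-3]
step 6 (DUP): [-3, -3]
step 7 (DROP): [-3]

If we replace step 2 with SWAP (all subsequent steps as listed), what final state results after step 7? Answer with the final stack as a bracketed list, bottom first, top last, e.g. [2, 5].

[-3, 27]

(re-executing from step 2 with the substitution; state before step 2: [-3, -8, 27])
step 2 (SWAP): [-3, 27, -8]
step 3 (PUSH 2): [-3, 27, -8, 2]
step 4 (MUL): [-3, 27, -16]
step 5 (DROP): [-3, 27]
step 6 (DUP): [-3, 27, 27]
step 7 (DROP): [-3, 27]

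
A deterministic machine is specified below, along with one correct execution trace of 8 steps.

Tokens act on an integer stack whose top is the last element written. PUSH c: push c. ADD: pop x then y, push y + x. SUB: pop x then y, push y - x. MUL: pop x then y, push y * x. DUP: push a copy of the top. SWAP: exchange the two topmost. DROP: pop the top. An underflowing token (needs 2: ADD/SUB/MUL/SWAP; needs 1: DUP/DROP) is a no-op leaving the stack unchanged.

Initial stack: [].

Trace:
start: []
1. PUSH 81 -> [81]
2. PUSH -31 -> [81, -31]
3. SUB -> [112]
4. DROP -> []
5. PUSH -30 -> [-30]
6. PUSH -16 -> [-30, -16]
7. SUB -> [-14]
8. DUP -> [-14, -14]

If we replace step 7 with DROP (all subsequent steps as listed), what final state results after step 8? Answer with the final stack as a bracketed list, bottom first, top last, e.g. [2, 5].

(re-executing from step 7 with the substitution; state before step 7: [-30, -16])
7. DROP -> [-30]
8. DUP -> [-30, -30]

[-30, -30]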